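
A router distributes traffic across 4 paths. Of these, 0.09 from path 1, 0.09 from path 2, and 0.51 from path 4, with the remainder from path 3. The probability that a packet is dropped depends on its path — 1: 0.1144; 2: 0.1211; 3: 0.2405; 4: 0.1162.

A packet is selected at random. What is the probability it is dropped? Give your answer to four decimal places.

P(3) = 1 − (0.09 + 0.09 + 0.51) = 0.31.
Summing over the partition,
P(L) = P(L|1)·P(1) + P(L|2)·P(2) + P(L|3)·P(3) + P(L|4)·P(4)
      = 0.1144·0.09 + 0.1211·0.09 + 0.2405·0.31 + 0.1162·0.51
      = 0.010296 + 0.010899 + 0.074555 + 0.059262 = 0.155012

P(L) ≈ 0.1550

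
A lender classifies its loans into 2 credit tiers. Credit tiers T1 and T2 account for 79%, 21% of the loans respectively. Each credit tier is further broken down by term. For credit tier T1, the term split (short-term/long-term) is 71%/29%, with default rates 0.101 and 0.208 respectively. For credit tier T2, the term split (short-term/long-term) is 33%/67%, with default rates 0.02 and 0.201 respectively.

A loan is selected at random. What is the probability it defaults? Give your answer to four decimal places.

P(D|T1) = 0.71·0.101 + 0.29·0.208 = 0.07171 + 0.06032 = 0.13203
P(D|T2) = 0.33·0.02 + 0.67·0.201 = 0.0066 + 0.13467 = 0.14127
Then overall,
P(D) = 0.79·0.13203 + 0.21·0.14127
      = 0.1043037 + 0.0296667 = 0.1339704

P(D) ≈ 0.1340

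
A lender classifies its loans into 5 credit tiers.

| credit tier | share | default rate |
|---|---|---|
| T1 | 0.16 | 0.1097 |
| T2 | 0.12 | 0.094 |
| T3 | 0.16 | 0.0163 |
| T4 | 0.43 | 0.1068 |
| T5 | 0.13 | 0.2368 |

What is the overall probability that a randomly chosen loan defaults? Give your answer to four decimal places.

0.1081

P(D) = P(D|T1)·P(T1) + P(D|T2)·P(T2) + P(D|T3)·P(T3) + P(D|T4)·P(T4) + P(D|T5)·P(T5)
      = 0.1097·0.16 + 0.094·0.12 + 0.0163·0.16 + 0.1068·0.43 + 0.2368·0.13
      = 0.017552 + 0.01128 + 0.002608 + 0.045924 + 0.030784 = 0.108148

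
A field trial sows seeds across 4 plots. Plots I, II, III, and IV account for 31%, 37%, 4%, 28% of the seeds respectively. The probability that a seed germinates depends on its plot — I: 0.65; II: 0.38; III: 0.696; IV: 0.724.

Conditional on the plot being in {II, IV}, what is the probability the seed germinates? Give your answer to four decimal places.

Let S = {II, IV}.
P(S) = 0.37 + 0.28 = 0.65.
P(G ∩ S) = 0.38·0.37 + 0.724·0.28 = 0.1406 + 0.20272 = 0.34332.
P(G | S) = 0.34332 / 0.65 = 0.528185…

P(G|S) ≈ 0.5282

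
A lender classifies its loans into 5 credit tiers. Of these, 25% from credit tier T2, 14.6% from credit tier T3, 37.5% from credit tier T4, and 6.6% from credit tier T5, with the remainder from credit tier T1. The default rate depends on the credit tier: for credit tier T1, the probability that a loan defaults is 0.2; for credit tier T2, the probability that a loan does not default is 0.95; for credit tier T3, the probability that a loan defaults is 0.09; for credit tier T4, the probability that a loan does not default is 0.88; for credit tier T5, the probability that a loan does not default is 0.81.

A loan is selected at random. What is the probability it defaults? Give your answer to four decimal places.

P(T1) = 1 − (0.25 + 0.146 + 0.375 + 0.066) = 0.163.
P(D|T2) = 1 − 0.95 = 0.05.
P(D|T4) = 1 − 0.88 = 0.12.
P(D|T5) = 1 − 0.81 = 0.19.
Using total probability over the partition,
P(D) = P(D|T1)·P(T1) + P(D|T2)·P(T2) + P(D|T3)·P(T3) + P(D|T4)·P(T4) + P(D|T5)·P(T5)
      = 0.2·0.163 + 0.05·0.25 + 0.09·0.146 + 0.12·0.375 + 0.19·0.066
      = 0.0326 + 0.0125 + 0.01314 + 0.045 + 0.01254 = 0.11578

P(D) ≈ 0.1158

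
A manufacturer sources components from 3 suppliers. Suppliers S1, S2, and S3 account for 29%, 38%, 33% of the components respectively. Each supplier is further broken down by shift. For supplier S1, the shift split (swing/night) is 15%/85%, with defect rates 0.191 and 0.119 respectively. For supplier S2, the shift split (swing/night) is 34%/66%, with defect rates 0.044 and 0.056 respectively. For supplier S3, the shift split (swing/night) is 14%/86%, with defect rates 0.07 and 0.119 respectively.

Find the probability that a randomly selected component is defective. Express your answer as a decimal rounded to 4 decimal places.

P(D|S1) = 0.15·0.191 + 0.85·0.119 = 0.02865 + 0.10115 = 0.1298
P(D|S2) = 0.34·0.044 + 0.66·0.056 = 0.01496 + 0.03696 = 0.05192
P(D|S3) = 0.14·0.07 + 0.86·0.119 = 0.0098 + 0.10234 = 0.11214
Then overall,
P(D) = 0.29·0.1298 + 0.38·0.05192 + 0.33·0.11214
      = 0.037642 + 0.0197296 + 0.0370062 = 0.0943778

0.0944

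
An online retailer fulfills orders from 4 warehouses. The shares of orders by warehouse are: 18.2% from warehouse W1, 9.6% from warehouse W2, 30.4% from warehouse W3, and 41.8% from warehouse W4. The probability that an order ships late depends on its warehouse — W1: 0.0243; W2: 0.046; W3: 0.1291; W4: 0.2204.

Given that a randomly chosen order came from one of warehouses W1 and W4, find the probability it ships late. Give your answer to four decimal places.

P(L|S) ≈ 0.1609

Let S = {W1, W4}.
P(S) = 0.182 + 0.418 = 0.6.
P(L ∩ S) = 0.0243·0.182 + 0.2204·0.418 = 0.0044226 + 0.0921272 = 0.0965498.
P(L | S) = 0.0965498 / 0.6 = 0.160916…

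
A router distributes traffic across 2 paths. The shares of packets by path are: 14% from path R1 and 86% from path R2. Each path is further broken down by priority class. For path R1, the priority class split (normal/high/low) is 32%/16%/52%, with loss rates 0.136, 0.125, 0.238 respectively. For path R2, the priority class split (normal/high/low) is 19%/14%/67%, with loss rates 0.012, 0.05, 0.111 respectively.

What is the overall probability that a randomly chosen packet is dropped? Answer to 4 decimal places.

P(L|R1) = 0.32·0.136 + 0.16·0.125 + 0.52·0.238 = 0.04352 + 0.02 + 0.12376 = 0.18728
P(L|R2) = 0.19·0.012 + 0.14·0.05 + 0.67·0.111 = 0.00228 + 0.007 + 0.07437 = 0.08365
Then overall,
P(L) = 0.14·0.18728 + 0.86·0.08365
      = 0.0262192 + 0.071939 = 0.0981582

P(L) ≈ 0.0982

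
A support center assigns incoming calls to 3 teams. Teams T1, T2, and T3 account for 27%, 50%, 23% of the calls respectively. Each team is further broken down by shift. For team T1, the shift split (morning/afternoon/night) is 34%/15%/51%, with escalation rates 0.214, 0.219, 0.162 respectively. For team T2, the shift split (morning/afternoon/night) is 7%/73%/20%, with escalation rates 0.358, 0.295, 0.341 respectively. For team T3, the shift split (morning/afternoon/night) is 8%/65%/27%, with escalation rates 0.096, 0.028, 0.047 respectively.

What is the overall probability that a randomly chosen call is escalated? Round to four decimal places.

P(E|T1) = 0.34·0.214 + 0.15·0.219 + 0.51·0.162 = 0.07276 + 0.03285 + 0.08262 = 0.18823
P(E|T2) = 0.07·0.358 + 0.73·0.295 + 0.2·0.341 = 0.02506 + 0.21535 + 0.0682 = 0.30861
P(E|T3) = 0.08·0.096 + 0.65·0.028 + 0.27·0.047 = 0.00768 + 0.0182 + 0.01269 = 0.03857
By total probability over the outer partition,
P(E) = 0.27·0.18823 + 0.5·0.30861 + 0.23·0.03857
      = 0.0508221 + 0.154305 + 0.0088711 = 0.2139982

0.2140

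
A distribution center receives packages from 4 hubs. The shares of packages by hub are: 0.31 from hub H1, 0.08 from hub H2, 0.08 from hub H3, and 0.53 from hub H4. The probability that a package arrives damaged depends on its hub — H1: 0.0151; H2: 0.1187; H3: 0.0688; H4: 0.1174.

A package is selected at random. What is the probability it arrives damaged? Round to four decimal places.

Summing over the partition,
P(D) = P(D|H1)·P(H1) + P(D|H2)·P(H2) + P(D|H3)·P(H3) + P(D|H4)·P(H4)
      = 0.0151·0.31 + 0.1187·0.08 + 0.0688·0.08 + 0.1174·0.53
      = 0.004681 + 0.009496 + 0.005504 + 0.062222 = 0.081903

0.0819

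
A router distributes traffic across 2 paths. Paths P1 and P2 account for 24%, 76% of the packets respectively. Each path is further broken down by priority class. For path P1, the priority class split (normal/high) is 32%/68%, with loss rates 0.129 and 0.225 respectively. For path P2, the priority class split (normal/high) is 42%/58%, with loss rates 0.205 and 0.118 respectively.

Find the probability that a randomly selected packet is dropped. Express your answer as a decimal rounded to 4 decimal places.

0.1641

P(L|P1) = 0.32·0.129 + 0.68·0.225 = 0.04128 + 0.153 = 0.19428
P(L|P2) = 0.42·0.205 + 0.58·0.118 = 0.0861 + 0.06844 = 0.15454
Then overall,
P(L) = 0.24·0.19428 + 0.76·0.15454
      = 0.0466272 + 0.1174504 = 0.1640776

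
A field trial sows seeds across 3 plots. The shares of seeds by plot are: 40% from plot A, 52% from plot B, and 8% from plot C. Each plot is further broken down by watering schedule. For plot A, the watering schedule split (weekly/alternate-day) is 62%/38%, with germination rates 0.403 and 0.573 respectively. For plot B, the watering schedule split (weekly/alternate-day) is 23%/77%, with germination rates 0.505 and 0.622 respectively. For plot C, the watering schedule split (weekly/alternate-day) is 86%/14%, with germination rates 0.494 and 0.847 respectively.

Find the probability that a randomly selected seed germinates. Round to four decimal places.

P(G|A) = 0.62·0.403 + 0.38·0.573 = 0.24986 + 0.21774 = 0.4676
P(G|B) = 0.23·0.505 + 0.77·0.622 = 0.11615 + 0.47894 = 0.59509
P(G|C) = 0.86·0.494 + 0.14·0.847 = 0.42484 + 0.11858 = 0.54342
Then overall,
P(G) = 0.4·0.4676 + 0.52·0.59509 + 0.08·0.54342
      = 0.18704 + 0.3094468 + 0.0434736 = 0.5399604

P(G) ≈ 0.5400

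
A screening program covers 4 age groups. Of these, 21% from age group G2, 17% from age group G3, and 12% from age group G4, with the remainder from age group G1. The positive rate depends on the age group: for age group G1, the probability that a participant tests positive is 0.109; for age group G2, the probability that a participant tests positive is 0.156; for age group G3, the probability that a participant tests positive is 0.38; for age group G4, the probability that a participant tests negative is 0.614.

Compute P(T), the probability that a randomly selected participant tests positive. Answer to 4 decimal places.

P(G1) = 1 − (0.21 + 0.17 + 0.12) = 0.5.
P(T|G4) = 1 − 0.614 = 0.386.
By the law of total probability,
P(T) = P(T|G1)·P(G1) + P(T|G2)·P(G2) + P(T|G3)·P(G3) + P(T|G4)·P(G4)
      = 0.109·0.5 + 0.156·0.21 + 0.38·0.17 + 0.386·0.12
      = 0.0545 + 0.03276 + 0.0646 + 0.04632 = 0.19818

P(T) ≈ 0.1982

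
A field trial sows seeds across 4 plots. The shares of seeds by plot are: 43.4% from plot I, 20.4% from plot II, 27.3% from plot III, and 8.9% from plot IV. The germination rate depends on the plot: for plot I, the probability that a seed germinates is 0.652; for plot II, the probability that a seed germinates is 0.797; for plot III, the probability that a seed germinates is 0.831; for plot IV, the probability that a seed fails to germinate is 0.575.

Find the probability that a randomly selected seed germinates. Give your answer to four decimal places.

P(G|IV) = 1 − 0.575 = 0.425.
By the law of total probability,
P(G) = P(G|I)·P(I) + P(G|II)·P(II) + P(G|III)·P(III) + P(G|IV)·P(IV)
      = 0.652·0.434 + 0.797·0.204 + 0.831·0.273 + 0.425·0.089
      = 0.282968 + 0.162588 + 0.226863 + 0.037825 = 0.710244

0.7102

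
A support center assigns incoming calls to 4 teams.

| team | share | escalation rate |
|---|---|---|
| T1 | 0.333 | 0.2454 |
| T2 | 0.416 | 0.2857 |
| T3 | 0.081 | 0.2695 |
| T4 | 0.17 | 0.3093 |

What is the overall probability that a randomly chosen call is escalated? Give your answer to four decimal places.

P(E) ≈ 0.2750

By the law of total probability,
P(E) = P(E|T1)·P(T1) + P(E|T2)·P(T2) + P(E|T3)·P(T3) + P(E|T4)·P(T4)
      = 0.2454·0.333 + 0.2857·0.416 + 0.2695·0.081 + 0.3093·0.17
      = 0.0817182 + 0.1188512 + 0.0218295 + 0.052581 = 0.2749799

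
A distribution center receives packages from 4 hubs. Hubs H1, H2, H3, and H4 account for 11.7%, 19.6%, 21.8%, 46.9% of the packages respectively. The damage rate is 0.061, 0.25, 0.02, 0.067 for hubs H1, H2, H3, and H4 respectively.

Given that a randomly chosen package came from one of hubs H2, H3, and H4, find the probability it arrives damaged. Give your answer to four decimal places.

Let S = {H2, H3, H4}.
P(S) = 0.196 + 0.218 + 0.469 = 0.883.
P(D ∩ S) = 0.25·0.196 + 0.02·0.218 + 0.067·0.469 = 0.049 + 0.00436 + 0.031423 = 0.084783.
P(D | S) = 0.084783 / 0.883 = 0.096017…

P(D|S) ≈ 0.0960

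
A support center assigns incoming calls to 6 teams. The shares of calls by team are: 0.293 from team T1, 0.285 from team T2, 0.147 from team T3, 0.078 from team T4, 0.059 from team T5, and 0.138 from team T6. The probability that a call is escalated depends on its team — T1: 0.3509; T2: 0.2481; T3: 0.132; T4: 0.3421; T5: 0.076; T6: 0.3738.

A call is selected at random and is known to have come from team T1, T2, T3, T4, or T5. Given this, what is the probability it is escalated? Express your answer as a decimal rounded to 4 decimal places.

0.2600

Let S = {T1, T2, T3, T4, T5}.
P(S) = 0.293 + 0.285 + 0.147 + 0.078 + 0.059 = 0.862.
P(E ∩ S) = 0.3509·0.293 + 0.2481·0.285 + 0.132·0.147 + 0.3421·0.078 + 0.076·0.059 = 0.1028137 + 0.0707085 + 0.019404 + 0.0266838 + 0.004484 = 0.224094.
P(E | S) = 0.224094 / 0.862 = 0.259970…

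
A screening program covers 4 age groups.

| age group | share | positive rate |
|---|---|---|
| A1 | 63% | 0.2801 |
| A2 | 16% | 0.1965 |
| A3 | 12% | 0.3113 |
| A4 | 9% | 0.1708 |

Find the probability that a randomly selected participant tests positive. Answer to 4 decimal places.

P(T) = P(T|A1)·P(A1) + P(T|A2)·P(A2) + P(T|A3)·P(A3) + P(T|A4)·P(A4)
      = 0.2801·0.63 + 0.1965·0.16 + 0.3113·0.12 + 0.1708·0.09
      = 0.176463 + 0.03144 + 0.037356 + 0.015372 = 0.260631

P(T) ≈ 0.2606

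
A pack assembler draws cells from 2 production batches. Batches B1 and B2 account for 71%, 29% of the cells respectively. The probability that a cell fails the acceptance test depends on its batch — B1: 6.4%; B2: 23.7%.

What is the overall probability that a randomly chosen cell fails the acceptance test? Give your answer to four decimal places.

Summing over the partition,
P(F) = P(F|B1)·P(B1) + P(F|B2)·P(B2)
      = 0.064·0.71 + 0.237·0.29
      = 0.04544 + 0.06873 = 0.11417

P(F) ≈ 0.1142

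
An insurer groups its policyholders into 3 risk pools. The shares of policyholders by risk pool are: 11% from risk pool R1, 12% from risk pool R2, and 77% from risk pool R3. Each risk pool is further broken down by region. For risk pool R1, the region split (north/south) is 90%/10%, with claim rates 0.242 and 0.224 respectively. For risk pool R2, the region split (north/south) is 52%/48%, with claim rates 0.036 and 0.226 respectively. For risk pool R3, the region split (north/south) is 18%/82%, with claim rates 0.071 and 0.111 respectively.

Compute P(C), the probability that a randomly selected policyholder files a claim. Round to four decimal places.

P(C) ≈ 0.1216

P(C|R1) = 0.9·0.242 + 0.1·0.224 = 0.2178 + 0.0224 = 0.2402
P(C|R2) = 0.52·0.036 + 0.48·0.226 = 0.01872 + 0.10848 = 0.1272
P(C|R3) = 0.18·0.071 + 0.82·0.111 = 0.01278 + 0.09102 = 0.1038
Then overall,
P(C) = 0.11·0.2402 + 0.12·0.1272 + 0.77·0.1038
      = 0.026422 + 0.015264 + 0.079926 = 0.121612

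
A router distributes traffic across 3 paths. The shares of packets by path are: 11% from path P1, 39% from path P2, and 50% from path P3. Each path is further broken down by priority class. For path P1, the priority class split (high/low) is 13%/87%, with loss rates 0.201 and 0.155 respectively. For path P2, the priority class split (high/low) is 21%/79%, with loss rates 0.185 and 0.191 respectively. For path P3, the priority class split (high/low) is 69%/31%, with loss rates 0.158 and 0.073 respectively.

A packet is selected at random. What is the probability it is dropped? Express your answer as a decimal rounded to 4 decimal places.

P(L|P1) = 0.13·0.201 + 0.87·0.155 = 0.02613 + 0.13485 = 0.16098
P(L|P2) = 0.21·0.185 + 0.79·0.191 = 0.03885 + 0.15089 = 0.18974
P(L|P3) = 0.69·0.158 + 0.31·0.073 = 0.10902 + 0.02263 = 0.13165
By total probability over the outer partition,
P(L) = 0.11·0.16098 + 0.39·0.18974 + 0.5·0.13165
      = 0.0177078 + 0.0739986 + 0.065825 = 0.1575314

0.1575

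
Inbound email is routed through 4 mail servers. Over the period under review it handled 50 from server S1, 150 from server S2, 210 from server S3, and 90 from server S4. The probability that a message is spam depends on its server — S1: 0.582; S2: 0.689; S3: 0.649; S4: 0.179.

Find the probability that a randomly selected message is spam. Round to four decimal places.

Total: 50 + 150 + 210 + 90 = 500.
P(S1) = 50/500 = 0.1. P(S2) = 150/500 = 0.3. P(S3) = 210/500 = 0.42. P(S4) = 90/500 = 0.18.
P(S) = P(S|S1)·P(S1) + P(S|S2)·P(S2) + P(S|S3)·P(S3) + P(S|S4)·P(S4)
      = 0.582·0.1 + 0.689·0.3 + 0.649·0.42 + 0.179·0.18
      = 0.0582 + 0.2067 + 0.27258 + 0.03222 = 0.5697

P(S) ≈ 0.5697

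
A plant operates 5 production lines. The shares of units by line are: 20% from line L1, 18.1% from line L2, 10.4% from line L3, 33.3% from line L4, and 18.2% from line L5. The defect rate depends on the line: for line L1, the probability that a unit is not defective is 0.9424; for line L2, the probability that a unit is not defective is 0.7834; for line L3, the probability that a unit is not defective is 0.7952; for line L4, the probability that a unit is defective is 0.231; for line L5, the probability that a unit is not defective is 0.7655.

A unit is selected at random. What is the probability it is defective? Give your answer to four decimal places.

0.1916

P(D|L1) = 1 − 0.9424 = 0.0576.
P(D|L2) = 1 − 0.7834 = 0.2166.
P(D|L3) = 1 − 0.7952 = 0.2048.
P(D|L5) = 1 − 0.7655 = 0.2345.
P(D) = P(D|L1)·P(L1) + P(D|L2)·P(L2) + P(D|L3)·P(L3) + P(D|L4)·P(L4) + P(D|L5)·P(L5)
      = 0.0576·0.2 + 0.2166·0.181 + 0.2048·0.104 + 0.231·0.333 + 0.2345·0.182
      = 0.01152 + 0.0392046 + 0.0212992 + 0.076923 + 0.042679 = 0.1916258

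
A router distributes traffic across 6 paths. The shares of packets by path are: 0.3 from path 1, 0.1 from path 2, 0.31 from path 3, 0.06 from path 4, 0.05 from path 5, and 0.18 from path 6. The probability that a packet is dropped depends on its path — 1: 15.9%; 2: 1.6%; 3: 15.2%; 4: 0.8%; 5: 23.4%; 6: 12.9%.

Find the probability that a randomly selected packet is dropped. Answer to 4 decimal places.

0.1318

P(L) = P(L|1)·P(1) + P(L|2)·P(2) + P(L|3)·P(3) + P(L|4)·P(4) + P(L|5)·P(5) + P(L|6)·P(6)
      = 0.159·0.3 + 0.016·0.1 + 0.152·0.31 + 0.008·0.06 + 0.234·0.05 + 0.129·0.18
      = 0.0477 + 0.0016 + 0.04712 + 0.00048 + 0.0117 + 0.02322 = 0.13182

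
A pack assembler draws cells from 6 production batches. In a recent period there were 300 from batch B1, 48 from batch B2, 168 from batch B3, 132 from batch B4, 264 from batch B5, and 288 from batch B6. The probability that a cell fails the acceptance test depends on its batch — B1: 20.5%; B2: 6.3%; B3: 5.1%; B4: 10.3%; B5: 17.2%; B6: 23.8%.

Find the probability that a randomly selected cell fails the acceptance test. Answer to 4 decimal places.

P(F) ≈ 0.1672

Total: 300 + 48 + 168 + 132 + 264 + 288 = 1200.
P(B1) = 300/1200 = 0.25. P(B2) = 48/1200 = 0.04. P(B3) = 168/1200 = 0.14. P(B4) = 132/1200 = 0.11. P(B5) = 264/1200 = 0.22. P(B6) = 288/1200 = 0.24.
Using total probability over the partition,
P(F) = P(F|B1)·P(B1) + P(F|B2)·P(B2) + P(F|B3)·P(B3) + P(F|B4)·P(B4) + P(F|B5)·P(B5) + P(F|B6)·P(B6)
      = 0.205·0.25 + 0.063·0.04 + 0.051·0.14 + 0.103·0.11 + 0.172·0.22 + 0.238·0.24
      = 0.05125 + 0.00252 + 0.00714 + 0.01133 + 0.03784 + 0.05712 = 0.1672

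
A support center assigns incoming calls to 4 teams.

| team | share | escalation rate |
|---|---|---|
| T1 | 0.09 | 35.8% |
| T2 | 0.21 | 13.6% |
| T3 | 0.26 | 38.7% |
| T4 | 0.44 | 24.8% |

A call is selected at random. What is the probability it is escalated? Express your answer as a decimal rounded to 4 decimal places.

P(E) = P(E|T1)·P(T1) + P(E|T2)·P(T2) + P(E|T3)·P(T3) + P(E|T4)·P(T4)
      = 0.358·0.09 + 0.136·0.21 + 0.387·0.26 + 0.248·0.44
      = 0.03222 + 0.02856 + 0.10062 + 0.10912 = 0.27052

0.2705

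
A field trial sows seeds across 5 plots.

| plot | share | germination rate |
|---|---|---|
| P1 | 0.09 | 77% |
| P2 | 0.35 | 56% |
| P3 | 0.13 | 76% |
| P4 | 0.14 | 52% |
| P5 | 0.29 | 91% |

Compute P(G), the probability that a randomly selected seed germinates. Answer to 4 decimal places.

0.7008

By the law of total probability,
P(G) = P(G|P1)·P(P1) + P(G|P2)·P(P2) + P(G|P3)·P(P3) + P(G|P4)·P(P4) + P(G|P5)·P(P5)
      = 0.77·0.09 + 0.56·0.35 + 0.76·0.13 + 0.52·0.14 + 0.91·0.29
      = 0.0693 + 0.196 + 0.0988 + 0.0728 + 0.2639 = 0.7008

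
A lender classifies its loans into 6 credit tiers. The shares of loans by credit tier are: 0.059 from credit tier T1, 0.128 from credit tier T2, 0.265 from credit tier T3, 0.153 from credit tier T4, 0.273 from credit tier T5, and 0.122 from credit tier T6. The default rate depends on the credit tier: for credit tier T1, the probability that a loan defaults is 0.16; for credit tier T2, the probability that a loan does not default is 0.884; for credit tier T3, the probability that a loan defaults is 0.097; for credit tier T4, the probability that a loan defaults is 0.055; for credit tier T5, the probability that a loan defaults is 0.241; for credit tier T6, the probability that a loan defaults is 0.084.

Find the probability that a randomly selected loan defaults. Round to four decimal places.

0.1344

P(D|T2) = 1 − 0.884 = 0.116.
By the law of total probability,
P(D) = P(D|T1)·P(T1) + P(D|T2)·P(T2) + P(D|T3)·P(T3) + P(D|T4)·P(T4) + P(D|T5)·P(T5) + P(D|T6)·P(T6)
      = 0.16·0.059 + 0.116·0.128 + 0.097·0.265 + 0.055·0.153 + 0.241·0.273 + 0.084·0.122
      = 0.00944 + 0.014848 + 0.025705 + 0.008415 + 0.065793 + 0.010248 = 0.134449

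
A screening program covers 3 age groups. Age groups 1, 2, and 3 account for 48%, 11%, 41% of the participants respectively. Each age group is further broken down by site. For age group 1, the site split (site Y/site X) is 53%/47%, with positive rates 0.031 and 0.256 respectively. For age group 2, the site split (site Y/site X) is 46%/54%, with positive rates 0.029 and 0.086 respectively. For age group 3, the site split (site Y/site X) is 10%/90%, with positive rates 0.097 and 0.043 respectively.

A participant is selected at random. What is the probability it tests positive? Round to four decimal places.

0.0921

P(T|1) = 0.53·0.031 + 0.47·0.256 = 0.01643 + 0.12032 = 0.13675
P(T|2) = 0.46·0.029 + 0.54·0.086 = 0.01334 + 0.04644 = 0.05978
P(T|3) = 0.1·0.097 + 0.9·0.043 = 0.0097 + 0.0387 = 0.0484
By total probability over the outer partition,
P(T) = 0.48·0.13675 + 0.11·0.05978 + 0.41·0.0484
      = 0.06564 + 0.0065758 + 0.019844 = 0.0920598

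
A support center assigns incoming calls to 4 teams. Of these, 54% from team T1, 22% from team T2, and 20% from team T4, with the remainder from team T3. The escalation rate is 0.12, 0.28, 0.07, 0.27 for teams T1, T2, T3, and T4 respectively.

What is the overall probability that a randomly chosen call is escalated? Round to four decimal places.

P(T3) = 1 − (0.54 + 0.22 + 0.2) = 0.04.
Summing over the partition,
P(E) = P(E|T1)·P(T1) + P(E|T2)·P(T2) + P(E|T3)·P(T3) + P(E|T4)·P(T4)
      = 0.12·0.54 + 0.28·0.22 + 0.07·0.04 + 0.27·0.2
      = 0.0648 + 0.0616 + 0.0028 + 0.054 = 0.1832

0.1832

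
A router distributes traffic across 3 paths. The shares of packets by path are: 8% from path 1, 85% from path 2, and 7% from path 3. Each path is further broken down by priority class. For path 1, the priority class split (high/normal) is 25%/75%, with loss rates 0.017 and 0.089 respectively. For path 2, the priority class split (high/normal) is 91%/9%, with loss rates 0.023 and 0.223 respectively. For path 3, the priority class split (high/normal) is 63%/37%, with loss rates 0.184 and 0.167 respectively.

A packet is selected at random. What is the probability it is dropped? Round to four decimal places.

0.0530

P(L|1) = 0.25·0.017 + 0.75·0.089 = 0.00425 + 0.06675 = 0.071
P(L|2) = 0.91·0.023 + 0.09·0.223 = 0.02093 + 0.02007 = 0.041
P(L|3) = 0.63·0.184 + 0.37·0.167 = 0.11592 + 0.06179 = 0.17771
By total probability over the outer partition,
P(L) = 0.08·0.071 + 0.85·0.041 + 0.07·0.17771
      = 0.00568 + 0.03485 + 0.0124397 = 0.0529697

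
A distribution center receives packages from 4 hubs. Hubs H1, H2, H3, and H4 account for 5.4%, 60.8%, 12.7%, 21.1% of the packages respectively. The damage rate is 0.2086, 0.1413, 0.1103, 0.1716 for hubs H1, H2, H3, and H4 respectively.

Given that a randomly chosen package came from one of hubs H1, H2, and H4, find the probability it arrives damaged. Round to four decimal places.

P(D|S) ≈ 0.1528

Let S = {H1, H2, H4}.
P(S) = 0.054 + 0.608 + 0.211 = 0.873.
P(D ∩ S) = 0.2086·0.054 + 0.1413·0.608 + 0.1716·0.211 = 0.0112644 + 0.0859104 + 0.0362076 = 0.1333824.
P(D | S) = 0.1333824 / 0.873 = 0.152786…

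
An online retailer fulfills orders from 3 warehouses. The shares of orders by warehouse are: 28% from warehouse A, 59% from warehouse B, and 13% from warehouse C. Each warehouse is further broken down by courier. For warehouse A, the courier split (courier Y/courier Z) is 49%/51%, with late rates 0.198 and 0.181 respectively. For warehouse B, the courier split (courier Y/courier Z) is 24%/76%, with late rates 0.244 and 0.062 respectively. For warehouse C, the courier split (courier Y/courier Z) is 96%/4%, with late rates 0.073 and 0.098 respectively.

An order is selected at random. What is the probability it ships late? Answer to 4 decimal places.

0.1250

P(L|A) = 0.49·0.198 + 0.51·0.181 = 0.09702 + 0.09231 = 0.18933
P(L|B) = 0.24·0.244 + 0.76·0.062 = 0.05856 + 0.04712 = 0.10568
P(L|C) = 0.96·0.073 + 0.04·0.098 = 0.07008 + 0.00392 = 0.074
Then overall,
P(L) = 0.28·0.18933 + 0.59·0.10568 + 0.13·0.074
      = 0.0530124 + 0.0623512 + 0.00962 = 0.1249836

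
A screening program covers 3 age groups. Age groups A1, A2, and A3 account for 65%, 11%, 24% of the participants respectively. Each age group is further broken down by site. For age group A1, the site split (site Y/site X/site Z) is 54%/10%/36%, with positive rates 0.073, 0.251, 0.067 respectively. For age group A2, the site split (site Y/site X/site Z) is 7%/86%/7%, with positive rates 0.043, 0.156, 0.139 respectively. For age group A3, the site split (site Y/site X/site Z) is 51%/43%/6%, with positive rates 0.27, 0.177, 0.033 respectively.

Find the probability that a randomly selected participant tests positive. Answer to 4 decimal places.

P(T|A1) = 0.54·0.073 + 0.1·0.251 + 0.36·0.067 = 0.03942 + 0.0251 + 0.02412 = 0.08864
P(T|A2) = 0.07·0.043 + 0.86·0.156 + 0.07·0.139 = 0.00301 + 0.13416 + 0.00973 = 0.1469
P(T|A3) = 0.51·0.27 + 0.43·0.177 + 0.06·0.033 = 0.1377 + 0.07611 + 0.00198 = 0.21579
By total probability over the outer partition,
P(T) = 0.65·0.08864 + 0.11·0.1469 + 0.24·0.21579
      = 0.057616 + 0.016159 + 0.0517896 = 0.1255646

P(T) ≈ 0.1256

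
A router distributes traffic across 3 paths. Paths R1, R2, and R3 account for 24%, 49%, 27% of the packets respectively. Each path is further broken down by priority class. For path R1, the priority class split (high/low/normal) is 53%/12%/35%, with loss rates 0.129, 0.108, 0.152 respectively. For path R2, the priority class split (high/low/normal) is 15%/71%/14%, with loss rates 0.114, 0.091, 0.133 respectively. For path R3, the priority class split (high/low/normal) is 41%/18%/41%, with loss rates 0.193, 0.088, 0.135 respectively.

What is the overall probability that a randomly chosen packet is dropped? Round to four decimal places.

0.1220

P(L|R1) = 0.53·0.129 + 0.12·0.108 + 0.35·0.152 = 0.06837 + 0.01296 + 0.0532 = 0.13453
P(L|R2) = 0.15·0.114 + 0.71·0.091 + 0.14·0.133 = 0.0171 + 0.06461 + 0.01862 = 0.10033
P(L|R3) = 0.41·0.193 + 0.18·0.088 + 0.41·0.135 = 0.07913 + 0.01584 + 0.05535 = 0.15032
Then overall,
P(L) = 0.24·0.13453 + 0.49·0.10033 + 0.27·0.15032
      = 0.0322872 + 0.0491617 + 0.0405864 = 0.1220353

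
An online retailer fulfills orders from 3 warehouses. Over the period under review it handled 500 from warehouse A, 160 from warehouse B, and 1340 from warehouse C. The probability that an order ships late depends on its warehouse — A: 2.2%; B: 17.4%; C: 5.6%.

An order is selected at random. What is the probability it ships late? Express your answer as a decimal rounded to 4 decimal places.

Total: 500 + 160 + 1340 = 2000.
P(A) = 500/2000 = 0.25. P(B) = 160/2000 = 0.08. P(C) = 1340/2000 = 0.67.
By the law of total probability,
P(L) = P(L|A)·P(A) + P(L|B)·P(B) + P(L|C)·P(C)
      = 0.022·0.25 + 0.174·0.08 + 0.056·0.67
      = 0.0055 + 0.01392 + 0.03752 = 0.05694

0.0569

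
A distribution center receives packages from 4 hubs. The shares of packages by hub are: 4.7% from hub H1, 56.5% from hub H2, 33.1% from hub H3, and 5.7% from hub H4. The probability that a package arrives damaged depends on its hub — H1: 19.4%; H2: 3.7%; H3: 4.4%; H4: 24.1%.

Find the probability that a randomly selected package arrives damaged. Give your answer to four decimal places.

0.0583

By the law of total probability,
P(D) = P(D|H1)·P(H1) + P(D|H2)·P(H2) + P(D|H3)·P(H3) + P(D|H4)·P(H4)
      = 0.194·0.047 + 0.037·0.565 + 0.044·0.331 + 0.241·0.057
      = 0.009118 + 0.020905 + 0.014564 + 0.013737 = 0.058324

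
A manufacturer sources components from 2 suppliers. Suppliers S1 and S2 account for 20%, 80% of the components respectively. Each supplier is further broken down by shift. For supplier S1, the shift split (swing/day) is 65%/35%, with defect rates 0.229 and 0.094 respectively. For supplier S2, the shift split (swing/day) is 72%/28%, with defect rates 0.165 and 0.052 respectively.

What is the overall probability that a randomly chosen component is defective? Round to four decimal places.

P(D) ≈ 0.1430

P(D|S1) = 0.65·0.229 + 0.35·0.094 = 0.14885 + 0.0329 = 0.18175
P(D|S2) = 0.72·0.165 + 0.28·0.052 = 0.1188 + 0.01456 = 0.13336
By total probability over the outer partition,
P(D) = 0.2·0.18175 + 0.8·0.13336
      = 0.03635 + 0.106688 = 0.143038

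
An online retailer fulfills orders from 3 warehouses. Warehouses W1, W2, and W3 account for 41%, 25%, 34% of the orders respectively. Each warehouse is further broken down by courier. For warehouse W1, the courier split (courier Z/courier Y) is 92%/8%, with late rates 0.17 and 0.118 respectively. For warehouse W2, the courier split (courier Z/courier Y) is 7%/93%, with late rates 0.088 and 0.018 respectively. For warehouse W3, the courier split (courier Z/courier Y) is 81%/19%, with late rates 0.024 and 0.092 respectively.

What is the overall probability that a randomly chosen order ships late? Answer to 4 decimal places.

P(L|W1) = 0.92·0.17 + 0.08·0.118 = 0.1564 + 0.00944 = 0.16584
P(L|W2) = 0.07·0.088 + 0.93·0.018 = 0.00616 + 0.01674 = 0.0229
P(L|W3) = 0.81·0.024 + 0.19·0.092 = 0.01944 + 0.01748 = 0.03692
Then overall,
P(L) = 0.41·0.16584 + 0.25·0.0229 + 0.34·0.03692
      = 0.0679944 + 0.005725 + 0.0125528 = 0.0862722

P(L) ≈ 0.0863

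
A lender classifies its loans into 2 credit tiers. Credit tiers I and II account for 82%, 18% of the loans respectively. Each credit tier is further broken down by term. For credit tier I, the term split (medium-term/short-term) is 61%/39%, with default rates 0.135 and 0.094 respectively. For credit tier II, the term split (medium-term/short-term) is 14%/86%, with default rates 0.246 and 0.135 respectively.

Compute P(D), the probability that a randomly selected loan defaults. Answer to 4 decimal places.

0.1247

P(D|I) = 0.61·0.135 + 0.39·0.094 = 0.08235 + 0.03666 = 0.11901
P(D|II) = 0.14·0.246 + 0.86·0.135 = 0.03444 + 0.1161 = 0.15054
By total probability over the outer partition,
P(D) = 0.82·0.11901 + 0.18·0.15054
      = 0.0975882 + 0.0270972 = 0.1246854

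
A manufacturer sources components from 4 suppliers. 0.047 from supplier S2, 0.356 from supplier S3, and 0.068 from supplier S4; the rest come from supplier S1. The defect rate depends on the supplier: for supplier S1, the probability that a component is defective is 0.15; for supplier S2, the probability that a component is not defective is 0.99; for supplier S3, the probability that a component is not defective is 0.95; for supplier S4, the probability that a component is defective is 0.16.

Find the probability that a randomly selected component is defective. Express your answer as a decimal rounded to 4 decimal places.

P(S1) = 1 − (0.047 + 0.356 + 0.068) = 0.529.
P(D|S2) = 1 − 0.99 = 0.01.
P(D|S3) = 1 − 0.95 = 0.05.
P(D) = P(D|S1)·P(S1) + P(D|S2)·P(S2) + P(D|S3)·P(S3) + P(D|S4)·P(S4)
      = 0.15·0.529 + 0.01·0.047 + 0.05·0.356 + 0.16·0.068
      = 0.07935 + 0.00047 + 0.0178 + 0.01088 = 0.1085

P(D) ≈ 0.1085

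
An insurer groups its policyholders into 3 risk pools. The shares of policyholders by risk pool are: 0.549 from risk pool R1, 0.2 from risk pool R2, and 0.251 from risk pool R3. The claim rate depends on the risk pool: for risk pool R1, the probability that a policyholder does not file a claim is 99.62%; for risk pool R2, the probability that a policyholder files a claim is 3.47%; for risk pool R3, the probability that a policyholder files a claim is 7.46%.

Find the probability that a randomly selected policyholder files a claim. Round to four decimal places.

P(C|R1) = 1 − 0.9962 = 0.0038.
P(C) = P(C|R1)·P(R1) + P(C|R2)·P(R2) + P(C|R3)·P(R3)
      = 0.0038·0.549 + 0.0347·0.2 + 0.0746·0.251
      = 0.0020862 + 0.00694 + 0.0187246 = 0.0277508

0.0278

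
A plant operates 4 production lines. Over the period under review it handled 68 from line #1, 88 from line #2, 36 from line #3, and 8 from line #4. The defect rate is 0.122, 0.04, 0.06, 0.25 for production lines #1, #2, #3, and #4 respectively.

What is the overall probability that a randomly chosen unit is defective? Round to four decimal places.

0.0799

Total: 68 + 88 + 36 + 8 = 200.
P(#1) = 68/200 = 0.34. P(#2) = 88/200 = 0.44. P(#3) = 36/200 = 0.18. P(#4) = 8/200 = 0.04.
P(D) = P(D|#1)·P(#1) + P(D|#2)·P(#2) + P(D|#3)·P(#3) + P(D|#4)·P(#4)
      = 0.122·0.34 + 0.04·0.44 + 0.06·0.18 + 0.25·0.04
      = 0.04148 + 0.0176 + 0.0108 + 0.01 = 0.07988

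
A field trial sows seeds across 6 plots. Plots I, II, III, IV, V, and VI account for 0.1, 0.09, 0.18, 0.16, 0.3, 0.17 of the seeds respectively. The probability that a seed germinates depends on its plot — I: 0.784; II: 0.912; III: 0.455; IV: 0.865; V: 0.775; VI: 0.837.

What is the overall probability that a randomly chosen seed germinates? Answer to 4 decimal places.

Summing over the partition,
P(G) = P(G|I)·P(I) + P(G|II)·P(II) + P(G|III)·P(III) + P(G|IV)·P(IV) + P(G|V)·P(V) + P(G|VI)·P(VI)
      = 0.784·0.1 + 0.912·0.09 + 0.455·0.18 + 0.865·0.16 + 0.775·0.3 + 0.837·0.17
      = 0.0784 + 0.08208 + 0.0819 + 0.1384 + 0.2325 + 0.14229 = 0.75557

0.7556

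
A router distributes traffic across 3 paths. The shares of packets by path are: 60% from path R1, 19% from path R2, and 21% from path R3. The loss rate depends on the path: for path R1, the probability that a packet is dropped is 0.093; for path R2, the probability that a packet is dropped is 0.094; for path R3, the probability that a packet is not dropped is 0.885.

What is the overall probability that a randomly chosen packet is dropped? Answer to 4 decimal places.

P(L|R3) = 1 − 0.885 = 0.115.
Summing over the partition,
P(L) = P(L|R1)·P(R1) + P(L|R2)·P(R2) + P(L|R3)·P(R3)
      = 0.093·0.6 + 0.094·0.19 + 0.115·0.21
      = 0.0558 + 0.01786 + 0.02415 = 0.09781

P(L) ≈ 0.0978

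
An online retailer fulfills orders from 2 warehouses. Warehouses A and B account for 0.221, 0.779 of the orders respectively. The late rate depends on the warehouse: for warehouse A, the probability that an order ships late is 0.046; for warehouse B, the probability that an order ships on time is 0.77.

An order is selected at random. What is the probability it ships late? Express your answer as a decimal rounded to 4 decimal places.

0.1893

P(L|B) = 1 − 0.77 = 0.23.
By the law of total probability,
P(L) = P(L|A)·P(A) + P(L|B)·P(B)
      = 0.046·0.221 + 0.23·0.779
      = 0.010166 + 0.17917 = 0.189336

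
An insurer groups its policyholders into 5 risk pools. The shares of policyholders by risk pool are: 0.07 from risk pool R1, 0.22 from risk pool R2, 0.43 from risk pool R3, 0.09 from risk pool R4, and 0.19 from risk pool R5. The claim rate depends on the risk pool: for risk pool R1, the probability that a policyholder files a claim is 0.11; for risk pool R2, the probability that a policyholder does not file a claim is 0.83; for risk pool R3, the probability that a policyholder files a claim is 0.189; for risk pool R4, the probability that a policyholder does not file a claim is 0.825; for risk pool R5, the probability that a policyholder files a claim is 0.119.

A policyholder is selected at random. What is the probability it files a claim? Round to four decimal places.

P(C) ≈ 0.1647

P(C|R2) = 1 − 0.83 = 0.17.
P(C|R4) = 1 − 0.825 = 0.175.
P(C) = P(C|R1)·P(R1) + P(C|R2)·P(R2) + P(C|R3)·P(R3) + P(C|R4)·P(R4) + P(C|R5)·P(R5)
      = 0.11·0.07 + 0.17·0.22 + 0.189·0.43 + 0.175·0.09 + 0.119·0.19
      = 0.0077 + 0.0374 + 0.08127 + 0.01575 + 0.02261 = 0.16473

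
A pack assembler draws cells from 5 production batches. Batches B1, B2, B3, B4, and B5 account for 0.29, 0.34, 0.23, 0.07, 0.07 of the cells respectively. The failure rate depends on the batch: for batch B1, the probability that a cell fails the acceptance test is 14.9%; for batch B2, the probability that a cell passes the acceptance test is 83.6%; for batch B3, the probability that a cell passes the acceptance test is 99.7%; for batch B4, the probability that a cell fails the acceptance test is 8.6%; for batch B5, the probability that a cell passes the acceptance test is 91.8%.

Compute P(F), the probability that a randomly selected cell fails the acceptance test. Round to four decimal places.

P(F|B2) = 1 − 0.836 = 0.164.
P(F|B3) = 1 − 0.997 = 0.003.
P(F|B5) = 1 − 0.918 = 0.082.
Using total probability over the partition,
P(F) = P(F|B1)·P(B1) + P(F|B2)·P(B2) + P(F|B3)·P(B3) + P(F|B4)·P(B4) + P(F|B5)·P(B5)
      = 0.149·0.29 + 0.164·0.34 + 0.003·0.23 + 0.086·0.07 + 0.082·0.07
      = 0.04321 + 0.05576 + 0.00069 + 0.00602 + 0.00574 = 0.11142

P(F) ≈ 0.1114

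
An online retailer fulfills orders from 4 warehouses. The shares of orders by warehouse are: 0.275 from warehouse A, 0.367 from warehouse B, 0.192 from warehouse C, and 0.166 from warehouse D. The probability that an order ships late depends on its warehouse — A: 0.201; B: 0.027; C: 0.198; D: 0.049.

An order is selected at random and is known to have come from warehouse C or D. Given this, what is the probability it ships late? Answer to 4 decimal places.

P(L|S) ≈ 0.1289

Let S = {C, D}.
P(S) = 0.192 + 0.166 = 0.358.
P(L ∩ S) = 0.198·0.192 + 0.049·0.166 = 0.038016 + 0.008134 = 0.04615.
P(L | S) = 0.04615 / 0.358 = 0.128911…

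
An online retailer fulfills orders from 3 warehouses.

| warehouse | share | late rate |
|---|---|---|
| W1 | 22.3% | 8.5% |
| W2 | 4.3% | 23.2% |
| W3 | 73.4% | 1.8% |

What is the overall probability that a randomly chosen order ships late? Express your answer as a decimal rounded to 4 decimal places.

P(L) = P(L|W1)·P(W1) + P(L|W2)·P(W2) + P(L|W3)·P(W3)
      = 0.085·0.223 + 0.232·0.043 + 0.018·0.734
      = 0.018955 + 0.009976 + 0.013212 = 0.042143

0.0421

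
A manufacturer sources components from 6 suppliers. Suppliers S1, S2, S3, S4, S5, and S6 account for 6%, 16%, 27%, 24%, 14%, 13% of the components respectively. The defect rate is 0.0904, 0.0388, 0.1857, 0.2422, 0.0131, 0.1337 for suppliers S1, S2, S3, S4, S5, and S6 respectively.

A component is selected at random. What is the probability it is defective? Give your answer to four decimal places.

P(D) ≈ 0.1391

Using total probability over the partition,
P(D) = P(D|S1)·P(S1) + P(D|S2)·P(S2) + P(D|S3)·P(S3) + P(D|S4)·P(S4) + P(D|S5)·P(S5) + P(D|S6)·P(S6)
      = 0.0904·0.06 + 0.0388·0.16 + 0.1857·0.27 + 0.2422·0.24 + 0.0131·0.14 + 0.1337·0.13
      = 0.005424 + 0.006208 + 0.050139 + 0.058128 + 0.001834 + 0.017381 = 0.139114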